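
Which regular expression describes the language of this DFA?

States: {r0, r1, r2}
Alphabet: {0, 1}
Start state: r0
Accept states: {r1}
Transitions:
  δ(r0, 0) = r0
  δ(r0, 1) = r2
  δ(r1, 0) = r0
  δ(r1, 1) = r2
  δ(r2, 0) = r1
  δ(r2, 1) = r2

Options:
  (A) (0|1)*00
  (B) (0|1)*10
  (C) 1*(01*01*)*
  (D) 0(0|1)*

Check each option against the DFA on short strings; one disagreement eliminates an option:
  (A) (0|1)*00: on '00' the DFA goes r0 → r0 → r0 and rejects (r0 ∉ Accept), but the regex matches it → eliminate
  (B) (0|1)*10: agrees with the DFA on every string of length ≤ 6
  (C) 1*(01*01*)*: on ε the DFA stays in r0 and rejects (r0 ∉ Accept), but the regex matches it → eliminate
  (D) 0(0|1)*: on '0' the DFA goes r0 → r0 and rejects (r0 ∉ Accept), but the regex matches it → eliminate
Only (B) is consistent with the DFA.
(B) (0|1)*10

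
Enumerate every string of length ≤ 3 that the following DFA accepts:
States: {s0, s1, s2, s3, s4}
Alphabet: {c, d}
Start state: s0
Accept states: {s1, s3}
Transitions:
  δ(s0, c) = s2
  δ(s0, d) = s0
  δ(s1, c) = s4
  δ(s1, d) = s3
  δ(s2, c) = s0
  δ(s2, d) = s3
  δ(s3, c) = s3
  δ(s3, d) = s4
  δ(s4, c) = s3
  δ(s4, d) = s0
cd, cdc, dcd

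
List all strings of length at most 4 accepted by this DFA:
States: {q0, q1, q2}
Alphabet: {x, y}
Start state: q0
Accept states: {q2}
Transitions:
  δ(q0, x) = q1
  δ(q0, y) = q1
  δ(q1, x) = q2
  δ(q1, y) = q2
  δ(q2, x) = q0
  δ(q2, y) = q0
xx, xy, yx, yy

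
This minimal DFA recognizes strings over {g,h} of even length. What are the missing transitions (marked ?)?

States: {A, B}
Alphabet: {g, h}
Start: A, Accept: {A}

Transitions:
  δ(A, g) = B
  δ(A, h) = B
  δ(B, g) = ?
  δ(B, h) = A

From the language and accept set, identify what each state tracks — A: even length so far; B: odd length so far.
Each missing δ(q, a) is the state matching the new tracked value after reading a.
δ(B, g) = A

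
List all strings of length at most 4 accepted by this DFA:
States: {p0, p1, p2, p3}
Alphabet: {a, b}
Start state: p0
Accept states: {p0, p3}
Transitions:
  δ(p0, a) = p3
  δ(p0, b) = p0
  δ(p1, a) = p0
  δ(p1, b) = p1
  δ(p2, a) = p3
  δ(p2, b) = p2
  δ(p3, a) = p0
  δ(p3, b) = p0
ε, a, b, aa, ab, ba, bb, aaa, aab, aba, abb, baa, bab, bba, bbb, aaaa, aaab, aaba, aabb, abaa, abab, abba, abbb, baaa, baab, baba, babb, bbaa, bbab, bbba, bbbb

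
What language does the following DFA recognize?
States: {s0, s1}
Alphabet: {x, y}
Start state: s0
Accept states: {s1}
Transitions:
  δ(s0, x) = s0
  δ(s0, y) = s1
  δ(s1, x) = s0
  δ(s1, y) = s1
Testing a few strings:
  'y' → accept
  'xy' → accept
  'xxx' → reject
  'yx' → reject
State roles: s0=last symbol not y; s1=last symbol is y
All strings over {x,y} ending with y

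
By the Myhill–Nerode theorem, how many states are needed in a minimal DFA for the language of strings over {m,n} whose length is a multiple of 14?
By Myhill–Nerode, count the distinguishable equivalence classes: 14 classes — one per residue of the length mod 14; class i is distinguished from class j by any string of length (14 − i) mod 14.
14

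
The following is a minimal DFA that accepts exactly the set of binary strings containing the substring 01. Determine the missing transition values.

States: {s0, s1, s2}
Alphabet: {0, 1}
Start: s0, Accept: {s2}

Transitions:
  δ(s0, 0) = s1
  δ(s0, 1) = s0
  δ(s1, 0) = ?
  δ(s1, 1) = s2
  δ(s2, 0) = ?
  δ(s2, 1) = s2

From the language and accept set, identify what each state tracks — s0: no 0 seen yet; s1: seen a 0, waiting for 1; s2: substring 01 seen.
Each missing δ(q, a) is the state matching the new tracked value after reading a.
δ(s1, 0) = s1; δ(s2, 0) = s2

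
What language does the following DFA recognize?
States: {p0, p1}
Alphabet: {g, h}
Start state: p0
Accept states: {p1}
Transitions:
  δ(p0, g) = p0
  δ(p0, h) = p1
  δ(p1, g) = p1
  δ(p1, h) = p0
Testing a few strings:
  'hhh' → accept
  'h' → accept
  'gg' → reject
  'g' → reject
State roles: p0=even number of h's so far; p1=odd number of h's so far
All strings over {g,h} with an odd number of h's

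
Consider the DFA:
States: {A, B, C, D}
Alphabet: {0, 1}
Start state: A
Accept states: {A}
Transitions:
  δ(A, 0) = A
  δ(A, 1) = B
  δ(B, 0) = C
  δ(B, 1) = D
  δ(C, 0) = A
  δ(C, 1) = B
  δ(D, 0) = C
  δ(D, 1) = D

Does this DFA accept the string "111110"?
Processing string "111110":
  A --1--> B
  B --1--> D
  D --1--> D
  D --1--> D
  D --1--> D
  D --0--> C
Final state: C
Accept states: {A}
No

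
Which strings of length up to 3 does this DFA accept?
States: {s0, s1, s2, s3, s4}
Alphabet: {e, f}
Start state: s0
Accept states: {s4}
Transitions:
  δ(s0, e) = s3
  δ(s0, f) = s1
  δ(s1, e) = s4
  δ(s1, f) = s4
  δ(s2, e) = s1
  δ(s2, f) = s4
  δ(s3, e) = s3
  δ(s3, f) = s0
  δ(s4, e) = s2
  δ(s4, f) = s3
fe, ff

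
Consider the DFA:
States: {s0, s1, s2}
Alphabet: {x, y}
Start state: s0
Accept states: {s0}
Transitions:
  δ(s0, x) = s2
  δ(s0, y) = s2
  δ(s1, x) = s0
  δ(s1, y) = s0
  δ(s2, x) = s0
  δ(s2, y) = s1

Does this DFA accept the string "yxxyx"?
Processing string "yxxyx":
  s0 --y--> s2
  s2 --x--> s0
  s0 --x--> s2
  s2 --y--> s1
  s1 --x--> s0
Final state: s0
Accept states: {s0}
Yes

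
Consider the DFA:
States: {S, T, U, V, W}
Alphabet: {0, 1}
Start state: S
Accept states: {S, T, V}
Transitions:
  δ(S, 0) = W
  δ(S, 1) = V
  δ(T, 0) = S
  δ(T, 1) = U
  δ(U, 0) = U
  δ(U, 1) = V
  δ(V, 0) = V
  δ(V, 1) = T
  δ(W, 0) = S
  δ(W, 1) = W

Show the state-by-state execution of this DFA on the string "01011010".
read '0': S → W
  read '1': W → W
  read '0': W → S
  read '1': S → V
  read '1': V → T
  read '0': T → S
  read '1': S → V
  read '0': V → V
S -> W -> W -> S -> V -> T -> S -> V -> V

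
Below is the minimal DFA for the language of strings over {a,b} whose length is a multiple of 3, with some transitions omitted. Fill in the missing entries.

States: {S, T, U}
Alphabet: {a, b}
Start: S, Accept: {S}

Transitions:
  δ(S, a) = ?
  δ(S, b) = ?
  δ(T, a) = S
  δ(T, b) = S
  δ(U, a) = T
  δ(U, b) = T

From the language and accept set, identify what each state tracks — S: length ≡ 0 (mod 3); T: length ≡ 2 (mod 3); U: length ≡ 1 (mod 3).
Each missing δ(q, a) is the state matching the new tracked value after reading a.
δ(S, a) = U; δ(S, b) = U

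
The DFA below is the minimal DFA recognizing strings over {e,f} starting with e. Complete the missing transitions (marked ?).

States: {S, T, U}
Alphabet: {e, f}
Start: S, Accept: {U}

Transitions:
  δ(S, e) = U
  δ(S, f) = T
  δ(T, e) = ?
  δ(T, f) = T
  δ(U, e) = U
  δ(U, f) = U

From the language and accept set, identify what each state tracks — S: no input read; T: started with f (dead); U: started with e.
Each missing δ(q, a) is the state matching the new tracked value after reading a.
δ(T, e) = T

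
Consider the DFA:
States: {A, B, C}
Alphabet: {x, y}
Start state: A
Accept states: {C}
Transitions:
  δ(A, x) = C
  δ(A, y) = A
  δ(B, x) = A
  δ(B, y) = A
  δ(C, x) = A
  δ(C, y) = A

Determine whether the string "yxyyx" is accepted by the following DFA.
Processing string "yxyyx":
  A --y--> A
  A --x--> C
  C --y--> A
  A --y--> A
  A --x--> C
Final state: C
Accept states: {C}
Yes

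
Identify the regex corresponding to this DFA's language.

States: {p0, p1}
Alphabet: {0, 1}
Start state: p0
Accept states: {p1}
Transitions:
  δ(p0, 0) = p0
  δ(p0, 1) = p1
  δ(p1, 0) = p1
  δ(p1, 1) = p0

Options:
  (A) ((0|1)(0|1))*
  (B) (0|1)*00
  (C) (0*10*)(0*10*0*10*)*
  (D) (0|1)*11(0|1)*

Check each option against the DFA on short strings; one disagreement eliminates an option:
  (A) ((0|1)(0|1))*: on ε the DFA stays in p0 and rejects (p0 ∉ Accept), but the regex matches it → eliminate
  (B) (0|1)*00: on '1' the DFA goes p0 → p1 and accepts (p1 ∈ Accept), but the regex does not match it → eliminate
  (C) (0*10*)(0*10*0*10*)*: agrees with the DFA on every string of length ≤ 6
  (D) (0|1)*11(0|1)*: on '1' the DFA goes p0 → p1 and accepts (p1 ∈ Accept), but the regex does not match it → eliminate
Only (C) is consistent with the DFA.
(C) (0*10*)(0*10*0*10*)*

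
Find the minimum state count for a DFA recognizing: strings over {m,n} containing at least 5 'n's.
By Myhill–Nerode, count the distinguishable equivalence classes: 6 classes — having seen 0, 1, …, 4, or ≥5 copies of 'n'; any two classes i < j (j ≤ 5) are distinguished by the string n^(5−j), which takes class j to 5 copies (accepted) but leaves class i below 5 (rejected).
6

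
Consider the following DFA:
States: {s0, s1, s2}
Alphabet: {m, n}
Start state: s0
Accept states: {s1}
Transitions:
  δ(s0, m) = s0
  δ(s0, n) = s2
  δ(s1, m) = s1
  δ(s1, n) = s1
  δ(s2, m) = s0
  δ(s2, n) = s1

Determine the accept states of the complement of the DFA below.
Complement accept states = All states \ Original accept states
= {s0, s1, s2} \ {s1}
{s0, s2}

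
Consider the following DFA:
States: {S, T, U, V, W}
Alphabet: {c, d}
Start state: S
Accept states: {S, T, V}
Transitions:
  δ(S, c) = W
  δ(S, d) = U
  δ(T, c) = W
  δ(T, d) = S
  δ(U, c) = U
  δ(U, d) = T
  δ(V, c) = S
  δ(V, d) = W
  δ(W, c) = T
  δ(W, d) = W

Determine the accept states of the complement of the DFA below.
Complement accept states = All states \ Original accept states
= {S, T, U, V, W} \ {S, T, V}
{U, W}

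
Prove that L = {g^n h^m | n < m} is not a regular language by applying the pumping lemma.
Assume L is regular with pumping length p. Idea: pumping up the g-block makes the g-count reach the h-count.
Choose s = g^p h^(p+1) ∈ L. By the pumping lemma, s = xyz with |xy| ≤ p, |y| > 0, so y = g^k with k ≥ 1. Then xy²z = g^(p+k) h^(p+1). Since p+k ≥ p+1, the number of g's is no longer strictly less than the number of h's, so xy²z ∉ L.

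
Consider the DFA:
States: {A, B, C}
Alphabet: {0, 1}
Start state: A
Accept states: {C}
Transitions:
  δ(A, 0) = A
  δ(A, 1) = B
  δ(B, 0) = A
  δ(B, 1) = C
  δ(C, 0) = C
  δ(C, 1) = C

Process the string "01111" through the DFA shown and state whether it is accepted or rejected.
Processing string "01111":
  A --0--> A
  A --1--> B
  B --1--> C
  C --1--> C
  C --1--> C
Final state: C
Accept states: {C}
Yes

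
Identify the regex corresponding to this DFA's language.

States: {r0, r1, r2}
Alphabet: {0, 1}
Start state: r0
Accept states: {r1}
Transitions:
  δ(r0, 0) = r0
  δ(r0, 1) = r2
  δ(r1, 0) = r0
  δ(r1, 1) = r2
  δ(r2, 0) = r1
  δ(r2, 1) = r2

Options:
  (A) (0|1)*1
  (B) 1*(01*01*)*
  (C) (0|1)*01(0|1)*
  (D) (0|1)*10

Check each option against the DFA on short strings; one disagreement eliminates an option:
  (A) (0|1)*1: on '1' the DFA goes r0 → r2 and rejects (r2 ∉ Accept), but the regex matches it → eliminate
  (B) 1*(01*01*)*: on ε the DFA stays in r0 and rejects (r0 ∉ Accept), but the regex matches it → eliminate
  (C) (0|1)*01(0|1)*: on '01' the DFA goes r0 → r0 → r2 and rejects (r2 ∉ Accept), but the regex matches it → eliminate
  (D) (0|1)*10: agrees with the DFA on every string of length ≤ 6
Only (D) is consistent with the DFA.
(D) (0|1)*10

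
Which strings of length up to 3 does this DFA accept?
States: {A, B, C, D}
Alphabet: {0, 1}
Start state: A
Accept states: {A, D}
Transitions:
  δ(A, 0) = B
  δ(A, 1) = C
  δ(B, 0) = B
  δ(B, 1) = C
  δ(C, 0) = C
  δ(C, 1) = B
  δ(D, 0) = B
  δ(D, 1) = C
ε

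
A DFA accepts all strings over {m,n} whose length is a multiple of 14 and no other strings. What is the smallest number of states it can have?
By Myhill–Nerode, count the distinguishable equivalence classes: 14 classes — one per residue of the length mod 14; class i is distinguished from class j by any string of length (14 − i) mod 14.
14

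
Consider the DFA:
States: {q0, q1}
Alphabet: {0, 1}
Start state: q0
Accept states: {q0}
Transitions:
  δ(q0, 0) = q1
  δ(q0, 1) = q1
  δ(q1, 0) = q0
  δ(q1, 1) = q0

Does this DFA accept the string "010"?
Processing string "010":
  q0 --0--> q1
  q1 --1--> q0
  q0 --0--> q1
Final state: q1
Accept states: {q0}
No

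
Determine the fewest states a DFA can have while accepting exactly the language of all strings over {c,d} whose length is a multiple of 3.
By Myhill–Nerode, count the distinguishable equivalence classes: 3 classes — one per residue of the length mod 3; class i is distinguished from class j by any string of length (3 − i) mod 3.
3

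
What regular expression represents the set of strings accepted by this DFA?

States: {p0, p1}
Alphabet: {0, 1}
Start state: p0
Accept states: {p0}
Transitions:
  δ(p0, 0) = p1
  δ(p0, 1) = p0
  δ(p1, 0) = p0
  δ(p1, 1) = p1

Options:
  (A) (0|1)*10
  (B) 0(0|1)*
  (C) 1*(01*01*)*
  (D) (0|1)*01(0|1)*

Check each option against the DFA on short strings; one disagreement eliminates an option:
  (A) (0|1)*10: on ε the DFA stays in p0 and accepts (p0 ∈ Accept), but the regex does not match it → eliminate
  (B) 0(0|1)*: on ε the DFA stays in p0 and accepts (p0 ∈ Accept), but the regex does not match it → eliminate
  (C) 1*(01*01*)*: agrees with the DFA on every string of length ≤ 6
  (D) (0|1)*01(0|1)*: on ε the DFA stays in p0 and accepts (p0 ∈ Accept), but the regex does not match it → eliminate
Only (C) is consistent with the DFA.
(C) 1*(01*01*)*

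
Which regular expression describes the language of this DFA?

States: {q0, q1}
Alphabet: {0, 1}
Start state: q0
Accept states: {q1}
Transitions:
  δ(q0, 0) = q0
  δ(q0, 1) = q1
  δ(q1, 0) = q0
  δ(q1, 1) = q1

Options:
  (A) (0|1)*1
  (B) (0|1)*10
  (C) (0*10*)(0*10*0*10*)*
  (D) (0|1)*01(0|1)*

Check each option against the DFA on short strings; one disagreement eliminates an option:
  (A) (0|1)*1: agrees with the DFA on every string of length ≤ 6
  (B) (0|1)*10: on '1' the DFA goes q0 → q1 and accepts (q1 ∈ Accept), but the regex does not match it → eliminate
  (C) (0*10*)(0*10*0*10*)*: on '10' the DFA goes q0 → q1 → q0 and rejects (q0 ∉ Accept), but the regex matches it → eliminate
  (D) (0|1)*01(0|1)*: on '1' the DFA goes q0 → q1 and accepts (q1 ∈ Accept), but the regex does not match it → eliminate
Only (A) is consistent with the DFA.
(A) (0|1)*1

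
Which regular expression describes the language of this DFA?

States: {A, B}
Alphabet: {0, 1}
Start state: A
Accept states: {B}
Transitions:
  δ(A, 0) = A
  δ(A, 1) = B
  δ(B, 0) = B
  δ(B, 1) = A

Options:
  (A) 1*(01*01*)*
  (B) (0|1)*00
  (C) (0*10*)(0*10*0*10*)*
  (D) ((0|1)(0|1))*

Check each option against the DFA on short strings; one disagreement eliminates an option:
  (A) 1*(01*01*)*: on ε the DFA stays in A and rejects (A ∉ Accept), but the regex matches it → eliminate
  (B) (0|1)*00: on '1' the DFA goes A → B and accepts (B ∈ Accept), but the regex does not match it → eliminate
  (C) (0*10*)(0*10*0*10*)*: agrees with the DFA on every string of length ≤ 6
  (D) ((0|1)(0|1))*: on ε the DFA stays in A and rejects (A ∉ Accept), but the regex matches it → eliminate
Only (C) is consistent with the DFA.
(C) (0*10*)(0*10*0*10*)*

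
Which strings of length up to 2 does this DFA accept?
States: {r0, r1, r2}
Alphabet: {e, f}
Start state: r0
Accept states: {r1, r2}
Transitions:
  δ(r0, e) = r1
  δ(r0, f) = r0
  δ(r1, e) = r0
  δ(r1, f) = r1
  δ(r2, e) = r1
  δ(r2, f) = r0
e, ef, fe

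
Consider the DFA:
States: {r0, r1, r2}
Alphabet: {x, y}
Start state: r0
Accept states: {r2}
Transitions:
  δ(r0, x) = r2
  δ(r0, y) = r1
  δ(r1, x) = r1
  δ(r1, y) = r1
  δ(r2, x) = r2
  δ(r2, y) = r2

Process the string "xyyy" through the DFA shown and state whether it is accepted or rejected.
Processing string "xyyy":
  r0 --x--> r2
  r2 --y--> r2
  r2 --y--> r2
  r2 --y--> r2
Final state: r2
Accept states: {r2}
Yes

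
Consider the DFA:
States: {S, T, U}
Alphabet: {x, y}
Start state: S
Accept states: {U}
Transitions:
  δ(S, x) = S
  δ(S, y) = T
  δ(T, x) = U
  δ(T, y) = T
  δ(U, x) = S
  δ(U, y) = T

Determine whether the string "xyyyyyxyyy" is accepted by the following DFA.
Processing string "xyyyyyxyyy":
  S --x--> S
  S --y--> T
  T --y--> T
  T --y--> T
  T --y--> T
  T --y--> T
  T --x--> U
  U --y--> T
  T --y--> T
  T --y--> T
Final state: T
Accept states: {U}
No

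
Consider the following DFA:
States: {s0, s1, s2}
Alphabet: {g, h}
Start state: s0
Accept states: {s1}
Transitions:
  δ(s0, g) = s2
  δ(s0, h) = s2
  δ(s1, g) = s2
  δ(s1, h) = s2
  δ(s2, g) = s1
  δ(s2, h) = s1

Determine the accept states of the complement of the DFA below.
Complement accept states = All states \ Original accept states
= {s0, s1, s2} \ {s1}
{s0, s2}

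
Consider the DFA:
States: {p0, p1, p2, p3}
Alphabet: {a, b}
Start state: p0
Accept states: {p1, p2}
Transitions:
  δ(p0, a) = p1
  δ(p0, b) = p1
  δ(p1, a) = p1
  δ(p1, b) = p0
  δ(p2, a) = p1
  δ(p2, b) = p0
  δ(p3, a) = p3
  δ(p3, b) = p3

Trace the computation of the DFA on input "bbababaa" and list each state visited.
read 'b': p0 → p1
  read 'b': p1 → p0
  read 'a': p0 → p1
  read 'b': p1 → p0
  read 'a': p0 → p1
  read 'b': p1 → p0
  read 'a': p0 → p1
  read 'a': p1 → p1
p0 -> p1 -> p0 -> p1 -> p0 -> p1 -> p0 -> p1 -> p1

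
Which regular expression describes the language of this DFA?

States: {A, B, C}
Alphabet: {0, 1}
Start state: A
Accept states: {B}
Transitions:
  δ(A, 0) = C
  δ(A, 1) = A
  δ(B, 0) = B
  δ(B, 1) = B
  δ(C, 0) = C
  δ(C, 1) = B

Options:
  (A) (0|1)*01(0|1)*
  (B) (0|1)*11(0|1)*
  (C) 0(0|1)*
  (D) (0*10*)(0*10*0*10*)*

Check each option against the DFA on short strings; one disagreement eliminates an option:
  (A) (0|1)*01(0|1)*: agrees with the DFA on every string of length ≤ 6
  (B) (0|1)*11(0|1)*: on '01' the DFA goes A → C → B and accepts (B ∈ Accept), but the regex does not match it → eliminate
  (C) 0(0|1)*: on '0' the DFA goes A → C and rejects (C ∉ Accept), but the regex matches it → eliminate
  (D) (0*10*)(0*10*0*10*)*: on '1' the DFA goes A → A and rejects (A ∉ Accept), but the regex matches it → eliminate
Only (A) is consistent with the DFA.
(A) (0|1)*01(0|1)*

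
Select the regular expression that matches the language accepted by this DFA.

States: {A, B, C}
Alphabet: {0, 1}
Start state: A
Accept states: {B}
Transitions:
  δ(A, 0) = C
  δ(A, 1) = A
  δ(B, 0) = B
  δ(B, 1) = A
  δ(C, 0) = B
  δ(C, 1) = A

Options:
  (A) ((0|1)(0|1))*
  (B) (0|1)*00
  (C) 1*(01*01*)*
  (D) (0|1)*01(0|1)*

Check each option against the DFA on short strings; one disagreement eliminates an option:
  (A) ((0|1)(0|1))*: on ε the DFA stays in A and rejects (A ∉ Accept), but the regex matches it → eliminate
  (B) (0|1)*00: agrees with the DFA on every string of length ≤ 6
  (C) 1*(01*01*)*: on ε the DFA stays in A and rejects (A ∉ Accept), but the regex matches it → eliminate
  (D) (0|1)*01(0|1)*: on '00' the DFA goes A → C → B and accepts (B ∈ Accept), but the regex does not match it → eliminate
Only (B) is consistent with the DFA.
(B) (0|1)*00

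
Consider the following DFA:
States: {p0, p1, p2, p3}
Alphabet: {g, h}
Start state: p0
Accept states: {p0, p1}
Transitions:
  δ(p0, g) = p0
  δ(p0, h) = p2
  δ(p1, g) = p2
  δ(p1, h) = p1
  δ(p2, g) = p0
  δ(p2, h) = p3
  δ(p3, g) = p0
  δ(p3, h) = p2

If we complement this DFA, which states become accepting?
Complement accept states = All states \ Original accept states
= {p0, p1, p2, p3} \ {p0, p1}
{p2, p3}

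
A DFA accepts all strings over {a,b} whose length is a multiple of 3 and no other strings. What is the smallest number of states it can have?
By Myhill–Nerode, count the distinguishable equivalence classes: 3 classes — one per residue of the length mod 3; class i is distinguished from class j by any string of length (3 − i) mod 3.
3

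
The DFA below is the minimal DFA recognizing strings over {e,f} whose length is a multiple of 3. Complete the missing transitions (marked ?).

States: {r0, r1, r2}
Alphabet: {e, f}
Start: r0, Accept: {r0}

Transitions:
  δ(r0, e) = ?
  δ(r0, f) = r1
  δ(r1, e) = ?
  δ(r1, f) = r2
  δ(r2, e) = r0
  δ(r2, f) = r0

From the language and accept set, identify what each state tracks — r0: length ≡ 0 (mod 3); r1: length ≡ 1 (mod 3); r2: length ≡ 2 (mod 3).
Each missing δ(q, a) is the state matching the new tracked value after reading a.
δ(r0, e) = r1; δ(r1, e) = r2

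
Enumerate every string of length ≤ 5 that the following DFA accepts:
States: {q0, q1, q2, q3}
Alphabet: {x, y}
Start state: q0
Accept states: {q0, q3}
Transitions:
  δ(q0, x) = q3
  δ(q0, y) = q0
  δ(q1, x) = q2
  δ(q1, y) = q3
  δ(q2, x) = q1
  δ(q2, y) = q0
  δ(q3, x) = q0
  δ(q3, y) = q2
ε, x, y, xx, yx, yy, xxx, xxy, xyy, yxx, yyx, yyy, xxxx, xxyx, xxyy, xyxy, xyyx, xyyy, yxxx, yxxy, yxyy, yyxx, yyyx, yyyy, xxxxx, xxxxy, xxxyy, xxyxx, xxyyx, xxyyy, xyxxy, xyxyx, xyyxx, xyyyx, xyyyy, yxxxx, yxxyx, yxxyy, yxyxy, yxyyx, yxyyy, yyxxx, yyxxy, yyxyy, yyyxx, yyyyx, yyyyy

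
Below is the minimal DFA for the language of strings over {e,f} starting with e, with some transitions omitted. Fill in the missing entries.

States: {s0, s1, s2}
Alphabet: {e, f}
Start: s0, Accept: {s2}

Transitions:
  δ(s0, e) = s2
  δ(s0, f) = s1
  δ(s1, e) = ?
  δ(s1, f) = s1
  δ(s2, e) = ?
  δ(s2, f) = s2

From the language and accept set, identify what each state tracks — s0: no input read; s1: started with f (dead); s2: started with e.
Each missing δ(q, a) is the state matching the new tracked value after reading a.
δ(s1, e) = s1; δ(s2, e) = s2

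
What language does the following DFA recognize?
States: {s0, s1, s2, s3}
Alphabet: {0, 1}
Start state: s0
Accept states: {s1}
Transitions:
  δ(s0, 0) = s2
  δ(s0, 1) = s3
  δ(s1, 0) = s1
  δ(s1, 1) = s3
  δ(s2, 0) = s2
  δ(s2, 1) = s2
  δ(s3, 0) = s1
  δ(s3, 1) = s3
Testing a few strings:
  '11' → reject
  '00' → reject
  '0' → reject
  '1' → reject
State roles: s0=no input read; s1=started with 1, last symbol 0; s2=started with 0 (dead); s3=started with 1, last symbol 1
All binary strings that start with 1 and end with 0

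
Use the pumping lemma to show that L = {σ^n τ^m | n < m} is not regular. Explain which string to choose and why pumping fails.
Assume L is regular with pumping length p. Idea: pumping up the σ-block makes the σ-count reach the τ-count.
Choose s = σ^p τ^(p+1) ∈ L. By the pumping lemma, s = xyz with |xy| ≤ p, |y| > 0, so y = σ^k with k ≥ 1. Then xy²z = σ^(p+k) τ^(p+1). Since p+k ≥ p+1, the number of σ's is no longer strictly less than the number of τ's, so xy²z ∉ L.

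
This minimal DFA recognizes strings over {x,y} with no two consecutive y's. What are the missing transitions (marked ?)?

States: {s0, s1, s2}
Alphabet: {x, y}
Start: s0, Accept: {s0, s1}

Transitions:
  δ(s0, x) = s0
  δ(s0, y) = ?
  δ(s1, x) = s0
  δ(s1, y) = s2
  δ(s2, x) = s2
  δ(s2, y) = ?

From the language and accept set, identify what each state tracks — s0: last symbol not y (ok); s1: last symbol y (ok); s2: saw yy (dead).
Each missing δ(q, a) is the state matching the new tracked value after reading a.
δ(s0, y) = s1; δ(s2, y) = s2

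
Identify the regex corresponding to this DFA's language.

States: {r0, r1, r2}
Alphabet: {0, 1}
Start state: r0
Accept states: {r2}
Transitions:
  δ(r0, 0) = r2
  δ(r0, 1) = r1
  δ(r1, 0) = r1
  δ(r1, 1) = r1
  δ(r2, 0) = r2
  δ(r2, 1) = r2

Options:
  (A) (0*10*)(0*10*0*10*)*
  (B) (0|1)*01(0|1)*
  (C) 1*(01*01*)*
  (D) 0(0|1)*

Check each option against the DFA on short strings; one disagreement eliminates an option:
  (A) (0*10*)(0*10*0*10*)*: on '0' the DFA goes r0 → r2 and accepts (r2 ∈ Accept), but the regex does not match it → eliminate
  (B) (0|1)*01(0|1)*: on '0' the DFA goes r0 → r2 and accepts (r2 ∈ Accept), but the regex does not match it → eliminate
  (C) 1*(01*01*)*: on ε the DFA stays in r0 and rejects (r0 ∉ Accept), but the regex matches it → eliminate
  (D) 0(0|1)*: agrees with the DFA on every string of length ≤ 6
Only (D) is consistent with the DFA.
(D) 0(0|1)*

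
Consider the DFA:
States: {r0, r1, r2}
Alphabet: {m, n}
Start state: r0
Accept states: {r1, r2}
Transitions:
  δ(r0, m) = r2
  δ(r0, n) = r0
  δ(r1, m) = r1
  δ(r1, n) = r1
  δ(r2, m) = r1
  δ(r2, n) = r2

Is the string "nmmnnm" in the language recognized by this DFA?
Processing string "nmmnnm":
  r0 --n--> r0
  r0 --m--> r2
  r2 --m--> r1
  r1 --n--> r1
  r1 --n--> r1
  r1 --m--> r1
Final state: r1
Accept states: {r1, r2}
Yes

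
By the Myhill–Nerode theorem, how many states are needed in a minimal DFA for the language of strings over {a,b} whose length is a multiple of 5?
By Myhill–Nerode, count the distinguishable equivalence classes: 5 classes — one per residue of the length mod 5; class i is distinguished from class j by any string of length (5 − i) mod 5.
5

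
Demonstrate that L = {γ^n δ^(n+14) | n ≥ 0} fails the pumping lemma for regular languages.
Assume L is regular with pumping length p. Idea: pumping the γ-block breaks the fixed offset of 14.
Choose s = γ^p δ^(p+14) ∈ L. By the pumping lemma, s = xyz with |xy| ≤ p, |y| > 0, so y = γ^k with k ≥ 1. Then xy²z = γ^(p+k) δ^(p+14). For this to be in L we would need p+14 = (p+k)+14, i.e. k = 0, contradicting k ≥ 1. So xy²z ∉ L.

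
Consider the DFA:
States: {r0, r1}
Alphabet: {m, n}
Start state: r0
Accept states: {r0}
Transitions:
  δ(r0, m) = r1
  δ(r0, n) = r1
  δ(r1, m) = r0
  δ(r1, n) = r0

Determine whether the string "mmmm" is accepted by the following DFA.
Processing string "mmmm":
  r0 --m--> r1
  r1 --m--> r0
  r0 --m--> r1
  r1 --m--> r0
Final state: r0
Accept states: {r0}
Yes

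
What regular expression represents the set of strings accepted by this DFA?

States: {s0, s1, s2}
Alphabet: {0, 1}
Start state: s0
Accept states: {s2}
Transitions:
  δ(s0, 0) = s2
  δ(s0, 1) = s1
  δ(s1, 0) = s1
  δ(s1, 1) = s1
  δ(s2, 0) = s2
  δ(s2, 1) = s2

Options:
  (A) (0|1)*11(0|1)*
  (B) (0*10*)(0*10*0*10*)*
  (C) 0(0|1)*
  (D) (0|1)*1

Check each option against the DFA on short strings; one disagreement eliminates an option:
  (A) (0|1)*11(0|1)*: on '0' the DFA goes s0 → s2 and accepts (s2 ∈ Accept), but the regex does not match it → eliminate
  (B) (0*10*)(0*10*0*10*)*: on '0' the DFA goes s0 → s2 and accepts (s2 ∈ Accept), but the regex does not match it → eliminate
  (C) 0(0|1)*: agrees with the DFA on every string of length ≤ 6
  (D) (0|1)*1: on '0' the DFA goes s0 → s2 and accepts (s2 ∈ Accept), but the regex does not match it → eliminate
Only (C) is consistent with the DFA.
(C) 0(0|1)*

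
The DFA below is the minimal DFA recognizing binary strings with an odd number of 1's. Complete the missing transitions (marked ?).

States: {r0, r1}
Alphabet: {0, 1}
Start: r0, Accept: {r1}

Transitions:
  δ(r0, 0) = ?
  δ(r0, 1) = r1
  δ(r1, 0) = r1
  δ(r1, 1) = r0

From the language and accept set, identify what each state tracks — r0: even number of 1's so far; r1: odd number of 1's so far.
Each missing δ(q, a) is the state matching the new tracked value after reading a.
δ(r0, 0) = r0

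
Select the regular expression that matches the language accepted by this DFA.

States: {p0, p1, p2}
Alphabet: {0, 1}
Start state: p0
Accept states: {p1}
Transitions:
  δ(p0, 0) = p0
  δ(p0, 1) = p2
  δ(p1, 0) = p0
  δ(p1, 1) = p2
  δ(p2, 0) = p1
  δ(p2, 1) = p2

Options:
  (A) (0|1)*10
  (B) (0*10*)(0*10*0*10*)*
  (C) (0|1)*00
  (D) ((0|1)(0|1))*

Check each option against the DFA on short strings; one disagreement eliminates an option:
  (A) (0|1)*10: agrees with the DFA on every string of length ≤ 6
  (B) (0*10*)(0*10*0*10*)*: on '1' the DFA goes p0 → p2 and rejects (p2 ∉ Accept), but the regex matches it → eliminate
  (C) (0|1)*00: on '00' the DFA goes p0 → p0 → p0 and rejects (p0 ∉ Accept), but the regex matches it → eliminate
  (D) ((0|1)(0|1))*: on ε the DFA stays in p0 and rejects (p0 ∉ Accept), but the regex matches it → eliminate
Only (A) is consistent with the DFA.
(A) (0|1)*10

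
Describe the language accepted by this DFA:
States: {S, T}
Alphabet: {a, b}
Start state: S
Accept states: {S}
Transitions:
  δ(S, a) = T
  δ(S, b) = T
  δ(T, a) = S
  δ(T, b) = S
Testing a few strings:
  'a' → reject
  'bba' → reject
  'b' → reject
  'bab' → reject
State roles: S=even length so far; T=odd length so far
All strings over {a,b} of even length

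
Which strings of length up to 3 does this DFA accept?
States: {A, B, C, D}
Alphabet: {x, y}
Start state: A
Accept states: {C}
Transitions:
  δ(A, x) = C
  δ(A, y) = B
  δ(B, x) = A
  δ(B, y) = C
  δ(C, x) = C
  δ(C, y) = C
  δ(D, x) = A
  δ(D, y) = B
x, xx, xy, yy, xxx, xxy, xyx, xyy, yxx, yyx, yyy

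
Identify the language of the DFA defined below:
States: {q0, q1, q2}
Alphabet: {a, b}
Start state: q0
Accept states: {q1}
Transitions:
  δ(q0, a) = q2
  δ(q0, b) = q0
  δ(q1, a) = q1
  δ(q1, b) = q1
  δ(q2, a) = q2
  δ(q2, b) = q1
Testing a few strings:
  'aa' → reject
  'bbbb' → reject
  'b' → reject
  'aab' → accept
State roles: q0=no a seen yet; q1=substring ab seen; q2=seen a a, waiting for b
All strings over {a,b} containing the substring ab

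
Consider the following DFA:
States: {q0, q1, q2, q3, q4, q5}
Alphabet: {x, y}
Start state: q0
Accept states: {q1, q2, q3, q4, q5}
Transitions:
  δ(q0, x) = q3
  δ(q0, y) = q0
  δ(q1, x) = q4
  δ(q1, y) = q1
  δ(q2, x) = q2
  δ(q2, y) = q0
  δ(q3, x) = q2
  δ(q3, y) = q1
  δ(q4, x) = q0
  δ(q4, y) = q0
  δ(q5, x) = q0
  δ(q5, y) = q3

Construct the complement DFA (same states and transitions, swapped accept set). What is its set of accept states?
Complement accept states = All states \ Original accept states
= {q0, q1, q2, q3, q4, q5} \ {q1, q2, q3, q4, q5}
{q0}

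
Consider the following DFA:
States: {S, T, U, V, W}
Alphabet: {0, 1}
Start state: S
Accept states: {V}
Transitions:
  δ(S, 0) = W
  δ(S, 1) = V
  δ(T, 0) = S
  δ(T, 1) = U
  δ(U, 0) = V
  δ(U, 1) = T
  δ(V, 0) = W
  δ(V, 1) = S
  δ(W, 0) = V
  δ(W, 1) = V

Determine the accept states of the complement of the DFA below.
Complement accept states = All states \ Original accept states
= {S, T, U, V, W} \ {V}
{S, T, U, W}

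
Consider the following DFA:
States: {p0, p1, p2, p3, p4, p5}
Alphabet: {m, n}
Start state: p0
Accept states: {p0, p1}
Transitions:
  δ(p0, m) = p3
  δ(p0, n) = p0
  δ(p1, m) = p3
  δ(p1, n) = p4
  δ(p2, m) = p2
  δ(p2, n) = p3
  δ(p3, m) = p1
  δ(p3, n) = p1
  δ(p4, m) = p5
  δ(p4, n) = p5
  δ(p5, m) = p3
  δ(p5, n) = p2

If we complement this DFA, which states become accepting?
Complement accept states = All states \ Original accept states
= {p0, p1, p2, p3, p4, p5} \ {p0, p1}
{p2, p3, p4, p5}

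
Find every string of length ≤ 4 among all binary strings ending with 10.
10, 010, 110, 0010, 0110, 1010, 1110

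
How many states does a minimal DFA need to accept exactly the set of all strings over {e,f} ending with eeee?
By Myhill–Nerode, count the distinguishable equivalence classes: 5 classes — one per longest suffix of the input that is a prefix of 'eeee' (lengths 0 through 4); only the length-4 class is accepting.
5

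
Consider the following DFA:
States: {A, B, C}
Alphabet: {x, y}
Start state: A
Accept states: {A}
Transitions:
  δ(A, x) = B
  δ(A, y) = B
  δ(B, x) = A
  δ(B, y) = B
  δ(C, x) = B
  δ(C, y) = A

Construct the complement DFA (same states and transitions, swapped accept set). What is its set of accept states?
Complement accept states = All states \ Original accept states
= {A, B, C} \ {A}
{B, C}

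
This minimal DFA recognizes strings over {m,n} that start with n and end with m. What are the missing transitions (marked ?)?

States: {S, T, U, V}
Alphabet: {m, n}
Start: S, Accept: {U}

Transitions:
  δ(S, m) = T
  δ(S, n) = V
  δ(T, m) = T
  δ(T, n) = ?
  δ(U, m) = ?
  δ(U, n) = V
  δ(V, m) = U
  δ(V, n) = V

From the language and accept set, identify what each state tracks — S: no input read; T: started with m (dead); U: started with n, last symbol m; V: started with n, last symbol n.
Each missing δ(q, a) is the state matching the new tracked value after reading a.
δ(T, n) = T; δ(U, m) = U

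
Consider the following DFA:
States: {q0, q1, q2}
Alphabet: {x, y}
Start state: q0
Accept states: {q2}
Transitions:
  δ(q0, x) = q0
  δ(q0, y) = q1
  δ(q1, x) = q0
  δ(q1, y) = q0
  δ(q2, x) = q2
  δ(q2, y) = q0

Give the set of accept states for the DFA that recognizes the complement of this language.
Complement accept states = All states \ Original accept states
= {q0, q1, q2} \ {q2}
{q0, q1}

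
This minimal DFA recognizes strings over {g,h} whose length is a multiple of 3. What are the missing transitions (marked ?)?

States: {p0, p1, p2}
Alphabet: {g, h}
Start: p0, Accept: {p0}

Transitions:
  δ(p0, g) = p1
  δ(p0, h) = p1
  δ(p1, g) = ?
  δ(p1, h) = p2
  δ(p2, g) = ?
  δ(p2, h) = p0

From the language and accept set, identify what each state tracks — p0: length ≡ 0 (mod 3); p1: length ≡ 1 (mod 3); p2: length ≡ 2 (mod 3).
Each missing δ(q, a) is the state matching the new tracked value after reading a.
δ(p1, g) = p2; δ(p2, g) = p0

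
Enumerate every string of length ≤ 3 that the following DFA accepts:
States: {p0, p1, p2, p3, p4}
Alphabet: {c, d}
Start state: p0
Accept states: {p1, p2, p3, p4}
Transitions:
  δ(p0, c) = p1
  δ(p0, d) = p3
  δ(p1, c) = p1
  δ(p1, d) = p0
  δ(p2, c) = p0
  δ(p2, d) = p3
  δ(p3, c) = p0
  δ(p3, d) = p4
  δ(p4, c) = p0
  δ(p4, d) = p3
c, d, cc, dd, ccc, cdc, cdd, dcc, dcd, ddd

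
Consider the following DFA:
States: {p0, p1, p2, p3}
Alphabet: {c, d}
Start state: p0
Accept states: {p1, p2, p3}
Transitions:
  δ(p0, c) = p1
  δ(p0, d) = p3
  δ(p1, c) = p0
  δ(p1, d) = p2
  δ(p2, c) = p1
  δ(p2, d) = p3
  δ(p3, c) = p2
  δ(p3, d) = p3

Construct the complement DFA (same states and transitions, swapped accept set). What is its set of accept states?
Complement accept states = All states \ Original accept states
= {p0, p1, p2, p3} \ {p1, p2, p3}
{p0}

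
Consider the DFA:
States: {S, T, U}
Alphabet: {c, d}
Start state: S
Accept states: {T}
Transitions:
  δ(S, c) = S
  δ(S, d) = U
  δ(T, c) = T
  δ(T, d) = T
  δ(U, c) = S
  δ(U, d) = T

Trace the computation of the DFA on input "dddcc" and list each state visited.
read 'd': S → U
  read 'd': U → T
  read 'd': T → T
  read 'c': T → T
  read 'c': T → T
S -> U -> T -> T -> T -> T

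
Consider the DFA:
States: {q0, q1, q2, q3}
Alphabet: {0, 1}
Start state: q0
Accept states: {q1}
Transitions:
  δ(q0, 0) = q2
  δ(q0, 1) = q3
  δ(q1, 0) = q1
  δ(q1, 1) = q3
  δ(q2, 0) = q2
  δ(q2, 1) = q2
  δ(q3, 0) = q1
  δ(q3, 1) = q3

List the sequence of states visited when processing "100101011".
read '1': q0 → q3
  read '0': q3 → q1
  read '0': q1 → q1
  read '1': q1 → q3
  read '0': q3 → q1
  read '1': q1 → q3
  read '0': q3 → q1
  read '1': q1 → q3
  read '1': q3 → q3
q0 -> q3 -> q1 -> q1 -> q3 -> q1 -> q3 -> q1 -> q3 -> q3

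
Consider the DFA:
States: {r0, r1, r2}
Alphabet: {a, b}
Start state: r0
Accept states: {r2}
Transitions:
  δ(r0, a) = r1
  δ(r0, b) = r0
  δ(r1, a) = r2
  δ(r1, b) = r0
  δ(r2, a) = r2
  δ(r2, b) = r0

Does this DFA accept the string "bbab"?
Processing string "bbab":
  r0 --b--> r0
  r0 --b--> r0
  r0 --a--> r1
  r1 --b--> r0
Final state: r0
Accept states: {r2}
No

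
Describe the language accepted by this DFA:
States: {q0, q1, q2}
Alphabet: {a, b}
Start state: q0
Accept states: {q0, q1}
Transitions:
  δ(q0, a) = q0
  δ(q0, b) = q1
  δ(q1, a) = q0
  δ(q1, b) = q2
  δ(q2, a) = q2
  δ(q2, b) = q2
Testing a few strings:
  'bbbb' → reject
  'a' → accept
  'abb' → reject
  'ab' → accept
State roles: q0=last symbol not b (ok); q1=last symbol b (ok); q2=saw bb (dead)
All strings over {a,b} with no two consecutive b's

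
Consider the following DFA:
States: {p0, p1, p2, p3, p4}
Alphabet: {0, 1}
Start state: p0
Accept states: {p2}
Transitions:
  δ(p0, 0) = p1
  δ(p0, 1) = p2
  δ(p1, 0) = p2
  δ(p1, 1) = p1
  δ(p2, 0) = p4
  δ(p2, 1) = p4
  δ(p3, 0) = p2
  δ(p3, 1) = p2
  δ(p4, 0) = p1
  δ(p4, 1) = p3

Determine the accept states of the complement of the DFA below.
Complement accept states = All states \ Original accept states
= {p0, p1, p2, p3, p4} \ {p2}
{p0, p1, p3, p4}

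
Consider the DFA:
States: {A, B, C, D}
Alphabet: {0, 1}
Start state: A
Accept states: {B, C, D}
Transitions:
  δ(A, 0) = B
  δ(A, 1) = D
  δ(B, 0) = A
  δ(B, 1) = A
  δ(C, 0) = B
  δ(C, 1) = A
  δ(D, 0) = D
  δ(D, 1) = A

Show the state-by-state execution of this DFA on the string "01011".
read '0': A → B
  read '1': B → A
  read '0': A → B
  read '1': B → A
  read '1': A → D
A -> B -> A -> B -> A -> D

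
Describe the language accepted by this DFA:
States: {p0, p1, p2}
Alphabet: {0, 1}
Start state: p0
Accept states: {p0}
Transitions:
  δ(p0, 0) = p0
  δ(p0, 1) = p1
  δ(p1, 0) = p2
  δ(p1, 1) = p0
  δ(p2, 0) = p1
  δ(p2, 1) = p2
Testing a few strings:
  '110' → accept
  '000' → accept
  '10' → reject
  '0' → accept
State roles: p0=value ≡ 0 (mod 3); p1=value ≡ 1 (mod 3); p2=value ≡ 2 (mod 3)
All binary strings representing a multiple of 3 (read in base 2; leading zeros allowed and ε counts as 0)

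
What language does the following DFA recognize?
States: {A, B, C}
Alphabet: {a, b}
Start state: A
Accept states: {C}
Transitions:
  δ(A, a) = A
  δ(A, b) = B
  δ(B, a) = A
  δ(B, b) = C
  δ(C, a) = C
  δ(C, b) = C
Testing a few strings:
  'bba' → accept
  'aaa' → reject
  'bb' → accept
  'b' → reject
State roles: A=no progress toward bb; B=one trailing b; C=substring bb seen
All strings over {a,b} containing the substring bb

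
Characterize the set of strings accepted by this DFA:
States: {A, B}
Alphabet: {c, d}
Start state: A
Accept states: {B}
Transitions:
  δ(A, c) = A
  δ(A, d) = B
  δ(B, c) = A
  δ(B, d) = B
Testing a few strings:
  'd' → accept
  'cc' → reject
  'dcd' → accept
  'cdd' → accept
State roles: A=last symbol not d; B=last symbol is d
All strings over {c,d} ending with d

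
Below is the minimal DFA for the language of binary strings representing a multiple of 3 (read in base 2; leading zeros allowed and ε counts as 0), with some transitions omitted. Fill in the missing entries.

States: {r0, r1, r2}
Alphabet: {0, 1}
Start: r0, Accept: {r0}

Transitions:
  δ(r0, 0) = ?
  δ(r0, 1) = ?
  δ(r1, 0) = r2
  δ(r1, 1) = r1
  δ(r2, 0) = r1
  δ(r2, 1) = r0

From the language and accept set, identify what each state tracks — r0: value ≡ 0 (mod 3); r1: value ≡ 2 (mod 3); r2: value ≡ 1 (mod 3).
Each missing δ(q, a) is the state matching the new tracked value after reading a.
δ(r0, 0) = r0; δ(r0, 1) = r2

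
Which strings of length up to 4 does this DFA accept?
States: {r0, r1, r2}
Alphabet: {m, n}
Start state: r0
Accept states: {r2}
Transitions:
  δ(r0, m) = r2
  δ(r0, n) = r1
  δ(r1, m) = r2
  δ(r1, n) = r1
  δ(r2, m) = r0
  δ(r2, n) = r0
m, nm, mmm, mnm, nnm, mmnm, mnnm, nmmm, nmnm, nnnm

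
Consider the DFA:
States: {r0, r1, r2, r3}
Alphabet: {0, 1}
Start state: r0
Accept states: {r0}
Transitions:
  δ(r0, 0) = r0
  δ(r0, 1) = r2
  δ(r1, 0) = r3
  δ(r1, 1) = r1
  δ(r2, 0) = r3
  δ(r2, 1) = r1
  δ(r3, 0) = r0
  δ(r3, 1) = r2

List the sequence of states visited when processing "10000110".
read '1': r0 → r2
  read '0': r2 → r3
  read '0': r3 → r0
  read '0': r0 → r0
  read '0': r0 → r0
  read '1': r0 → r2
  read '1': r2 → r1
  read '0': r1 → r3
r0 -> r2 -> r3 -> r0 -> r0 -> r0 -> r2 -> r1 -> r3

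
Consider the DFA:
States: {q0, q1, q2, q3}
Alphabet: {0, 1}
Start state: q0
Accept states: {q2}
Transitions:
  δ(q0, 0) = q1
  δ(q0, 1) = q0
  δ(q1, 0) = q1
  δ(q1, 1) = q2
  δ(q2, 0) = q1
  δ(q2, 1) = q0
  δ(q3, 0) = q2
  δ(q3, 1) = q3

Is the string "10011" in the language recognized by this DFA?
Processing string "10011":
  q0 --1--> q0
  q0 --0--> q1
  q1 --0--> q1
  q1 --1--> q2
  q2 --1--> q0
Final state: q0
Accept states: {q2}
No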